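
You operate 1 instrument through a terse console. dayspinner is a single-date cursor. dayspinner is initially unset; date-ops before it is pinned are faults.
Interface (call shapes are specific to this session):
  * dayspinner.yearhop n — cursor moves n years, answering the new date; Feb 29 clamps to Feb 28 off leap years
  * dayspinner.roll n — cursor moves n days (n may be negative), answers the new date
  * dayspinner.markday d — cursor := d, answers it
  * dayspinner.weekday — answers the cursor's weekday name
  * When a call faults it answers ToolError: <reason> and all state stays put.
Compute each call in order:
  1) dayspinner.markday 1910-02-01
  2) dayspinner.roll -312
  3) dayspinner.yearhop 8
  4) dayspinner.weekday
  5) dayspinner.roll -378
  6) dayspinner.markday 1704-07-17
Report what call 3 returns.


Answer: 1917-03-26

Derivation:
→ dayspinner.markday(d='1910-02-01')
← 1910-02-01
→ dayspinner.roll(n='-312')
← 1909-03-26
→ dayspinner.yearhop(n='8')
← 1917-03-26
→ dayspinner.weekday()
← Monday
→ dayspinner.roll(n='-378')
← 1916-03-13
→ dayspinner.markday(d='1704-07-17')
← 1704-07-17


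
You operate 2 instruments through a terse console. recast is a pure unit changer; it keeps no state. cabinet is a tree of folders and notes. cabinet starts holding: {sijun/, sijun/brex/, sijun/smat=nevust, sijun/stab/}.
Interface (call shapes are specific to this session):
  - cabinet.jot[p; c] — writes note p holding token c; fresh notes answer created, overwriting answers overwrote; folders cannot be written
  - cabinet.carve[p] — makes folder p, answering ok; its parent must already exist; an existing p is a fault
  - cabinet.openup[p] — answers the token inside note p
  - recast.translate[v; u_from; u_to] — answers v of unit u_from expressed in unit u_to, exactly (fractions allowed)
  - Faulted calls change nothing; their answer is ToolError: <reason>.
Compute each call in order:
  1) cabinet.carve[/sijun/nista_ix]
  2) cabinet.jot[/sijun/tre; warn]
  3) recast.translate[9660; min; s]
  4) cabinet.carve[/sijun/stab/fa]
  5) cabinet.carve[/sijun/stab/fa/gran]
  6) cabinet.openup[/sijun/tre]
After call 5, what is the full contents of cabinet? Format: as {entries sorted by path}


Answer: {sijun/, sijun/brex/, sijun/nista_ix/, sijun/smat=nevust, sijun/stab/, sijun/stab/fa/, sijun/stab/fa/gran/, sijun/tre=warn}

Derivation:
Calling carve on p='/sijun/nista_ix', — result: ok.
Calling jot on p='/sijun/tre', c='warn', → created.
I use translate on v='9660', u_from='min', u_to='s': 579600.
I use carve on p='/sijun/stab/fa', and see ok.
Then carve on p='/sijun/stab/fa/gran', and get ok.
Then openup on p='/sijun/tre', and get warn.


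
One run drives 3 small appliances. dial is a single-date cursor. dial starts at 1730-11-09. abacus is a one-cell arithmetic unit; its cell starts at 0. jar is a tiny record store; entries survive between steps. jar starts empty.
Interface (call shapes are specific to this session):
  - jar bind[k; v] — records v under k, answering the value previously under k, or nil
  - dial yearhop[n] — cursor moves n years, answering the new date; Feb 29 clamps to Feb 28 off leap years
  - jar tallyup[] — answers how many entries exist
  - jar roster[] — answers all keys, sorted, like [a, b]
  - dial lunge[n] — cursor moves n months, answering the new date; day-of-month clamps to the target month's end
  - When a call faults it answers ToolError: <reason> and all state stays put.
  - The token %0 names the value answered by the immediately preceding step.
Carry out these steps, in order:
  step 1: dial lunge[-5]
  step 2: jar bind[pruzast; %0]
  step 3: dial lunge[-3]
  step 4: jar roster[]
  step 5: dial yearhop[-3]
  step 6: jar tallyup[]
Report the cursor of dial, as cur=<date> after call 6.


>> dial lunge(n='-5')
<< 1730-06-09
>> jar bind(k='pruzast', v='%0')
<< nil
>> dial lunge(n='-3')
<< 1730-03-09
>> jar roster()
<< [pruzast]
>> dial yearhop(n='-3')
<< 1727-03-09
>> jar tallyup()
<< 1

Answer: cur=1727-03-09


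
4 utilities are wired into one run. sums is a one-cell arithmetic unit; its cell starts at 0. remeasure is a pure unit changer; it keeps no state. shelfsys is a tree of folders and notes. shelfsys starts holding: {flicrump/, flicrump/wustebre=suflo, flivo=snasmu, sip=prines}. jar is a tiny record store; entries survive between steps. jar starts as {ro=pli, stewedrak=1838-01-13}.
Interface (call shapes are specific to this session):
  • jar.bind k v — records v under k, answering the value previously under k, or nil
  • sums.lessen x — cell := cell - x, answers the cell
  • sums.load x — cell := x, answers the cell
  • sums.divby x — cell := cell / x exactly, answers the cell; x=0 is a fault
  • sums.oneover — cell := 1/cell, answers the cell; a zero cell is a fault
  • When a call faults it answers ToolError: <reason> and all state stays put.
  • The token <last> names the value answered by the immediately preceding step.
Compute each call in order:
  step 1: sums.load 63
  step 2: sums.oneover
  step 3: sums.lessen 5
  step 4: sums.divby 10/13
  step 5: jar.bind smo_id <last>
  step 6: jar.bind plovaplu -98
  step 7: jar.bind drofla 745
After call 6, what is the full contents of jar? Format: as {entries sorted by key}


→ load(x='63')
← 63
→ oneover()
← 1/63
→ lessen(x='5')
← -314/63
→ divby(x='10/13')
← -2041/315
→ bind(k='smo_id', v='<last>')
← nil
→ bind(k='plovaplu', v='-98')
← nil
→ bind(k='drofla', v='745')
← nil

Answer: {plovaplu=-98, ro=pli, smo_id=-2041/315, stewedrak=1838-01-13}


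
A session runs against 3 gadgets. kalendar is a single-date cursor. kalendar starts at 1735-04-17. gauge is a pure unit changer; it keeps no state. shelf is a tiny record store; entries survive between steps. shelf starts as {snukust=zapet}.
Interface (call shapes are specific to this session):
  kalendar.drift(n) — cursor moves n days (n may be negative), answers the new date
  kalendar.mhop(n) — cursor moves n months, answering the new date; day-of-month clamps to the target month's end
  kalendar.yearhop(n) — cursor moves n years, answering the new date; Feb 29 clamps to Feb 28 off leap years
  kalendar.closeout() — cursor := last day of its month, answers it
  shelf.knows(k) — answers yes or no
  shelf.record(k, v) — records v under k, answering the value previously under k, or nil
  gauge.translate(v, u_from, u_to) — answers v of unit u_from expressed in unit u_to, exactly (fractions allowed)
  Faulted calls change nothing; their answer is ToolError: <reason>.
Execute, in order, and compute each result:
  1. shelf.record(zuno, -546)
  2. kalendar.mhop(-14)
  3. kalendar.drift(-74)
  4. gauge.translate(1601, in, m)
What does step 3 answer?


Answer: 1733-12-05

Derivation:
$ shelf.record k: zuno v: -546
:: nil
$ kalendar.mhop n: -14
:: 1734-02-17
$ kalendar.drift n: -74
:: 1733-12-05
$ gauge.translate v: 1601 u_from: in u_to: m
:: 203327/5000


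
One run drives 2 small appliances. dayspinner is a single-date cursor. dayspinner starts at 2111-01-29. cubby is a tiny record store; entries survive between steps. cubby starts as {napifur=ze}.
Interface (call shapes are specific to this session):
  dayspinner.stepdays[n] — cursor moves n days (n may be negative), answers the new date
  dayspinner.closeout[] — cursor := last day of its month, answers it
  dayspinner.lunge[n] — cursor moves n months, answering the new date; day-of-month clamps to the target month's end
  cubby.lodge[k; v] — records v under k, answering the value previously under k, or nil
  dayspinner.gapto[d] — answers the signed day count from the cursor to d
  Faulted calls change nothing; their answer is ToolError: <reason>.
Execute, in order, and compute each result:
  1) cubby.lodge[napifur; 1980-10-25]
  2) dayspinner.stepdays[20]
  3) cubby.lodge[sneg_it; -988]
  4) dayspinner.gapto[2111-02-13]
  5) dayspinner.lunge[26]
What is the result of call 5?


Answer: 2113-04-18

Derivation:
I call cubby.lodge(k=napifur, v=1980-10-25), → ze.
Calling dayspinner.stepdays(n=20), — result: 2111-02-18.
I try cubby.lodge(k=sneg_it, v=-988), — result: nil.
Then dayspinner.gapto(d=2111-02-13), — result: -5.
Then dayspinner.lunge(n=26), and see 2113-04-18.


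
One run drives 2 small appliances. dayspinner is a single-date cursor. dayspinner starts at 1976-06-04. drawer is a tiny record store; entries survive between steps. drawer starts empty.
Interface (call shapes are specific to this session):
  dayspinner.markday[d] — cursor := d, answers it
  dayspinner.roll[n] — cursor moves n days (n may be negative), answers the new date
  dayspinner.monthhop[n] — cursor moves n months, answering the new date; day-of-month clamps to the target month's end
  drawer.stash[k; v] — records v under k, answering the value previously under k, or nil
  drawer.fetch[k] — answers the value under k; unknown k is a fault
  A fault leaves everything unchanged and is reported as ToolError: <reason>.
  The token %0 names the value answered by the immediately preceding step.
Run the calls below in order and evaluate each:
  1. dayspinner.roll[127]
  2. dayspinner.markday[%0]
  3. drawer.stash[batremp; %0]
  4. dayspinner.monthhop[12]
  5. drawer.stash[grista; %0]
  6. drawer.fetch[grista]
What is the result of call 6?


Answer: 1977-10-09

Derivation:
==> dayspinner.roll(n: 127)
<== 1976-10-09
==> dayspinner.markday(d: %0)
<== 1976-10-09
==> drawer.stash(k: batremp, v: %0)
<== nil
==> dayspinner.monthhop(n: 12)
<== 1977-10-09
==> drawer.stash(k: grista, v: %0)
<== nil
==> drawer.fetch(k: grista)
<== 1977-10-09


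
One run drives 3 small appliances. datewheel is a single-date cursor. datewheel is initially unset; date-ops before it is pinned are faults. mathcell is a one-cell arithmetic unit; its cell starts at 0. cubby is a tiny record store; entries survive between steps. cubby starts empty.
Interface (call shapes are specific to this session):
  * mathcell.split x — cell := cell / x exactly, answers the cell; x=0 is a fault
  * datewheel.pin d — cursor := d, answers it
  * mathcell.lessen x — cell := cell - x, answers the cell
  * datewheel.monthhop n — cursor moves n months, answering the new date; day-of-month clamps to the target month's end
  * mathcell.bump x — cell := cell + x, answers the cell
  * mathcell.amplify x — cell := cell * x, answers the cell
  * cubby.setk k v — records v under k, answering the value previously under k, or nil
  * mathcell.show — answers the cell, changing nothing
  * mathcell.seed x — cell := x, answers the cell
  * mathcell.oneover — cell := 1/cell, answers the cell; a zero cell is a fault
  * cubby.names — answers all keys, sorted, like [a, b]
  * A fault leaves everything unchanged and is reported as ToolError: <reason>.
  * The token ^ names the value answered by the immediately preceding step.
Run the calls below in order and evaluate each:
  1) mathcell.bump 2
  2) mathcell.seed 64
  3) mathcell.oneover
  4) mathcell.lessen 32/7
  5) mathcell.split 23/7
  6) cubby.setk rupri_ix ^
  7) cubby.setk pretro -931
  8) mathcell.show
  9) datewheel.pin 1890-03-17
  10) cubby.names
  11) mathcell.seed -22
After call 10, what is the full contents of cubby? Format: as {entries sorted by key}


Answer: {pretro=-931, rupri_ix=-2041/1472}

Derivation:
Step: mathcell.bump[2]
Result: 2
Step: mathcell.seed[64]
Result: 64
Step: mathcell.oneover[]
Result: 1/64
Step: mathcell.lessen[32/7]
Result: -2041/448
Step: mathcell.split[23/7]
Result: -2041/1472
Step: cubby.setk[rupri_ix; ^]
Result: nil
Step: cubby.setk[pretro; -931]
Result: nil
Step: mathcell.show[]
Result: -2041/1472
Step: datewheel.pin[1890-03-17]
Result: 1890-03-17
Step: cubby.names[]
Result: [pretro, rupri_ix]
Step: mathcell.seed[-22]
Result: -22


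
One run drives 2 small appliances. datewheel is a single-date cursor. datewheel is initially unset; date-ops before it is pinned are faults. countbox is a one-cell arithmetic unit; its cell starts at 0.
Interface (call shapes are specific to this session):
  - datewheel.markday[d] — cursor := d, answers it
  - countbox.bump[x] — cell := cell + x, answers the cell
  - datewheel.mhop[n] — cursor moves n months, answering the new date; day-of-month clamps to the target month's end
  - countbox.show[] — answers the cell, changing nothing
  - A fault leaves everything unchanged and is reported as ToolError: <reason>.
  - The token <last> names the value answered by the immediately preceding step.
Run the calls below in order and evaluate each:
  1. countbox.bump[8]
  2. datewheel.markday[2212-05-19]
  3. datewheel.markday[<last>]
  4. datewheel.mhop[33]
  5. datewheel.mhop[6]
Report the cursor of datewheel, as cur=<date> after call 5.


==> bump(x='8')
<== 8
==> markday(d='2212-05-19')
<== 2212-05-19
==> markday(d='<last>')
<== 2212-05-19
==> mhop(n='33')
<== 2215-02-19
==> mhop(n='6')
<== 2215-08-19

Answer: cur=2215-08-19


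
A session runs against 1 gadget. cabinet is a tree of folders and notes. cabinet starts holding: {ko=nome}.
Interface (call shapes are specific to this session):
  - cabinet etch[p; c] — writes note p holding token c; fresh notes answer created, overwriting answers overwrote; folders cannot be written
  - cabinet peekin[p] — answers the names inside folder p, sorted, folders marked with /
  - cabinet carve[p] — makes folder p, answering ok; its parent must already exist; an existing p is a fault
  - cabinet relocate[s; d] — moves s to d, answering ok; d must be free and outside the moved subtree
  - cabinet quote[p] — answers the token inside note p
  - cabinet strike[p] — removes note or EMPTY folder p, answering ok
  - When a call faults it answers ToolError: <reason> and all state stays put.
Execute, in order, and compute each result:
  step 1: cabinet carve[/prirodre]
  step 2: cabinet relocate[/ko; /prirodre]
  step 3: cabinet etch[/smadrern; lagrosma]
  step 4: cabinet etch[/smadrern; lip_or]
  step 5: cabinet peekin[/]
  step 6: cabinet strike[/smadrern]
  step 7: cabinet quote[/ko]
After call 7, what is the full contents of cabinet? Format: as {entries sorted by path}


Answer: {ko=nome, prirodre/}

Derivation:
// 1. cabinet carve(/prirodre) -> ok
// 2. cabinet relocate(/ko, /prirodre) -> ToolError: exists
// 3. cabinet etch(/smadrern, lagrosma) -> created
// 4. cabinet etch(/smadrern, lip_or) -> overwrote
// 5. cabinet peekin(/) -> [ko, prirodre/, smadrern]
// 6. cabinet strike(/smadrern) -> ok
// 7. cabinet quote(/ko) -> nome


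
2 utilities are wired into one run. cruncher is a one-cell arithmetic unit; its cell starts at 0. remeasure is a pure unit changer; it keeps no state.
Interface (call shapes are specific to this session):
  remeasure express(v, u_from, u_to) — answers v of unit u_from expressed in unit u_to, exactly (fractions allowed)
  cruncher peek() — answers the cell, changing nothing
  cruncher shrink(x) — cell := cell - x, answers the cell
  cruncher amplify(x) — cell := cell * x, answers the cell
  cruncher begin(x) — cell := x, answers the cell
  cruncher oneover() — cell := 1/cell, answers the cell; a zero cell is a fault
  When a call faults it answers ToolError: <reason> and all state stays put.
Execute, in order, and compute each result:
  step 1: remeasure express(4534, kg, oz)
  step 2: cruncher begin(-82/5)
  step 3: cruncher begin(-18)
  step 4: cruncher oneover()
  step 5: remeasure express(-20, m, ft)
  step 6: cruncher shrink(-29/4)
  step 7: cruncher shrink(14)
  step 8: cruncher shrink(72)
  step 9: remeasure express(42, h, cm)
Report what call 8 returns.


Answer: -2837/36

Derivation:
·→ remeasure express(v='4534', u_from='kg', u_to='oz')
·← 7254400000000/45359237
·→ cruncher begin(x='-82/5')
·← -82/5
·→ cruncher begin(x='-18')
·← -18
·→ cruncher oneover()
·← -1/18
·→ remeasure express(v='-20', u_from='m', u_to='ft')
·← -25000/381
·→ cruncher shrink(x='-29/4')
·← 259/36
·→ cruncher shrink(x='14')
·← -245/36
·→ cruncher shrink(x='72')
·← -2837/36
·→ remeasure express(v='42', u_from='h', u_to='cm')
·← ToolError: incompatible units


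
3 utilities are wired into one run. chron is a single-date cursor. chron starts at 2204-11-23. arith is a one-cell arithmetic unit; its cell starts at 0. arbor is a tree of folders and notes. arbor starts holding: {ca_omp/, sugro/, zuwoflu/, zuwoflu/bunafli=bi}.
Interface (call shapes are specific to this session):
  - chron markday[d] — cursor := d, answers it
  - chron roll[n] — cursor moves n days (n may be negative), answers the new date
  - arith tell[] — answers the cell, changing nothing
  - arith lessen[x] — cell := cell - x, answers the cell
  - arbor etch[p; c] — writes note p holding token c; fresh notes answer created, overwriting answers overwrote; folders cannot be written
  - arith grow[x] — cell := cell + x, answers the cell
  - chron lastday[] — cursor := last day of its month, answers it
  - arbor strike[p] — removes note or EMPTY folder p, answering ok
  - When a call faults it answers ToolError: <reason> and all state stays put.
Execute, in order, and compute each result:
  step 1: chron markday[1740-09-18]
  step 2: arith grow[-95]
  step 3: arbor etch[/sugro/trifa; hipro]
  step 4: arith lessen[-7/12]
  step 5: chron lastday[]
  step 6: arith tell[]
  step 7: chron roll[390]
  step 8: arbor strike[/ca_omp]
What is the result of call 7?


Answer: 1741-10-25

Derivation:
// chron markday(1740-09-18) == 1740-09-18
// arith grow(-95) == -95
// arbor etch(/sugro/trifa, hipro) == created
// arith lessen(-7/12) == -1133/12
// chron lastday() == 1740-09-30
// arith tell() == -1133/12
// chron roll(390) == 1741-10-25
// arbor strike(/ca_omp) == ok


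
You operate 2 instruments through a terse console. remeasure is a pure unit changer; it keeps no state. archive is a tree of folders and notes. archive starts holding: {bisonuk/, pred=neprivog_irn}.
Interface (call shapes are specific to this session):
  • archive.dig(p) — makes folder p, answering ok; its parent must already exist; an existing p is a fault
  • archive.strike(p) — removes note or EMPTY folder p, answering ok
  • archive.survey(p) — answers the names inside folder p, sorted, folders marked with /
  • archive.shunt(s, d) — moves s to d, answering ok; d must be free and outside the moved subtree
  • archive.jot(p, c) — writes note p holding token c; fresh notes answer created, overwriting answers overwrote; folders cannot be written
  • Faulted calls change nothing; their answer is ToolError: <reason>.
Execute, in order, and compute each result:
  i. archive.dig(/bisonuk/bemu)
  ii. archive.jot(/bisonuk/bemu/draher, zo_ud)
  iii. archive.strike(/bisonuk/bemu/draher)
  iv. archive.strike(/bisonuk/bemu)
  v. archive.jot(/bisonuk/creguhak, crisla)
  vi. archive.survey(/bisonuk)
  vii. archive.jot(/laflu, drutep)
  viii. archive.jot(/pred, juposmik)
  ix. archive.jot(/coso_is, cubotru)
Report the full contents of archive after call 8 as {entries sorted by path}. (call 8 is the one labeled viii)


Answer: {bisonuk/, bisonuk/creguhak=crisla, laflu=drutep, pred=juposmik}

Derivation:
;; archive.dig(p=/bisonuk/bemu) : ok
;; archive.jot(p=/bisonuk/bemu/draher, c=zo_ud) : created
;; archive.strike(p=/bisonuk/bemu/draher) : ok
;; archive.strike(p=/bisonuk/bemu) : ok
;; archive.jot(p=/bisonuk/creguhak, c=crisla) : created
;; archive.survey(p=/bisonuk) : [creguhak]
;; archive.jot(p=/laflu, c=drutep) : created
;; archive.jot(p=/pred, c=juposmik) : overwrote
;; archive.jot(p=/coso_is, c=cubotru) : created


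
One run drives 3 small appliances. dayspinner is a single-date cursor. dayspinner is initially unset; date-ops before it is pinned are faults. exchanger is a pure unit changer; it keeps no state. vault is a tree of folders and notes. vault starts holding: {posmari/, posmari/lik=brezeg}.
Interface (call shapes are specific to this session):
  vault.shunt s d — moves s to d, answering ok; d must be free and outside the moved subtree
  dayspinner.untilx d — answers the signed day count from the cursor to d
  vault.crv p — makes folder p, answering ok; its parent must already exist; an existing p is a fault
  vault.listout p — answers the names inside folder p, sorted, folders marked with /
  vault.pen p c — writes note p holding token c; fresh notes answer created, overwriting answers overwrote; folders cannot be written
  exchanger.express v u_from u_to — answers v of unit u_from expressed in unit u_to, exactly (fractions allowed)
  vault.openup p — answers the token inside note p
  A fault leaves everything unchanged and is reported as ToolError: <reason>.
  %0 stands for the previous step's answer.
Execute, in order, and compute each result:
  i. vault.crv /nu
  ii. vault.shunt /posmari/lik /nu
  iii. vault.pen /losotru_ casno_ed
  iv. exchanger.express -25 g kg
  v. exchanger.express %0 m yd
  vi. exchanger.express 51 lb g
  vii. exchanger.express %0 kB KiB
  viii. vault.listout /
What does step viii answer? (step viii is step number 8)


>> crv(p→/nu)
<< ok
>> shunt(s→/posmari/lik, d→/nu)
<< ToolError: exists
>> pen(p→/losotru_, c→casno_ed)
<< created
>> express(v→-25, u_from→g, u_to→kg)
<< -1/40
>> express(v→%0, u_from→m, u_to→yd)
<< -125/4572
>> express(v→51, u_from→lb, u_to→g)
<< 2313321087/100000
>> express(v→%0, u_from→kB, u_to→KiB)
<< 2313321087/102400
>> listout(p→/)
<< [losotru_, nu/, posmari/]

Answer: [losotru_, nu/, posmari/]


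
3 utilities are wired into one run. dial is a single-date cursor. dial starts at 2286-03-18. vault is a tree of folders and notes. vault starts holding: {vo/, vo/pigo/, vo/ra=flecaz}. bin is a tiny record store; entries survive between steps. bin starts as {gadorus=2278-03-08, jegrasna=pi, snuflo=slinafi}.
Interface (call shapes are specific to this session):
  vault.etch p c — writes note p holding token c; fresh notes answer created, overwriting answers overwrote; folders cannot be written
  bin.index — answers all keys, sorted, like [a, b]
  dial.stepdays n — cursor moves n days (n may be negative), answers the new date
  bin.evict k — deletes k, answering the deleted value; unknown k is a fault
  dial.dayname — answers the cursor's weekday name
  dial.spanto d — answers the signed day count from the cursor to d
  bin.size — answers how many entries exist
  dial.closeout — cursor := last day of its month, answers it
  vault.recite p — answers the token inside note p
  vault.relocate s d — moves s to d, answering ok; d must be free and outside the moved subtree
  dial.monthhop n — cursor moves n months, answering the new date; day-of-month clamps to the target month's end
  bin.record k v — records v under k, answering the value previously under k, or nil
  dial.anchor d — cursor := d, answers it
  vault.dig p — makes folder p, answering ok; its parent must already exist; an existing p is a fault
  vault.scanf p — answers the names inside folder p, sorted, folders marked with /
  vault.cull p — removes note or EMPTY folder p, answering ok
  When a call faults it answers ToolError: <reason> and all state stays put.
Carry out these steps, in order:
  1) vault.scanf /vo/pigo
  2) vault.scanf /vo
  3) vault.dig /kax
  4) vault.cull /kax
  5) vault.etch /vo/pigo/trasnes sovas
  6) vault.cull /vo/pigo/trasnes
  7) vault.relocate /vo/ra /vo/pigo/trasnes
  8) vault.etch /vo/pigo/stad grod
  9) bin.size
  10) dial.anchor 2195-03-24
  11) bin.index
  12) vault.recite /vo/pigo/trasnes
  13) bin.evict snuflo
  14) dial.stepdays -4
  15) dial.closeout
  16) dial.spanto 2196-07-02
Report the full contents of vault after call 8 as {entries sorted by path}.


I run vault.scanf using p=/vo/pigo, — result: [].
Now I run vault.scanf using p=/vo, — result: [pigo/, ra].
I call vault.dig using p=/kax, yielding ok.
Now I run vault.cull using p=/kax, → ok.
I try vault.etch using p=/vo/pigo/trasnes, c=sovas: created.
Next I call vault.cull using p=/vo/pigo/trasnes, and get ok.
I run vault.relocate using s=/vo/ra, d=/vo/pigo/trasnes, — result: ok.
Invoking vault.etch using p=/vo/pigo/stad, c=grod, → created.
Now I run bin.size(), giving 3.
Next I call dial.anchor using d=2195-03-24, and get 2195-03-24.
Invoking bin.index, and get [gadorus, jegrasna, snuflo].
Invoking vault.recite using p=/vo/pigo/trasnes, → flecaz.
Calling bin.evict using k=snuflo, yielding slinafi.
I call dial.stepdays using n=-4, giving 2195-03-20.
I run dial.closeout(): 2195-03-31.
I run dial.spanto using d=2196-07-02, — result: 459.

Answer: {vo/, vo/pigo/, vo/pigo/stad=grod, vo/pigo/trasnes=flecaz}


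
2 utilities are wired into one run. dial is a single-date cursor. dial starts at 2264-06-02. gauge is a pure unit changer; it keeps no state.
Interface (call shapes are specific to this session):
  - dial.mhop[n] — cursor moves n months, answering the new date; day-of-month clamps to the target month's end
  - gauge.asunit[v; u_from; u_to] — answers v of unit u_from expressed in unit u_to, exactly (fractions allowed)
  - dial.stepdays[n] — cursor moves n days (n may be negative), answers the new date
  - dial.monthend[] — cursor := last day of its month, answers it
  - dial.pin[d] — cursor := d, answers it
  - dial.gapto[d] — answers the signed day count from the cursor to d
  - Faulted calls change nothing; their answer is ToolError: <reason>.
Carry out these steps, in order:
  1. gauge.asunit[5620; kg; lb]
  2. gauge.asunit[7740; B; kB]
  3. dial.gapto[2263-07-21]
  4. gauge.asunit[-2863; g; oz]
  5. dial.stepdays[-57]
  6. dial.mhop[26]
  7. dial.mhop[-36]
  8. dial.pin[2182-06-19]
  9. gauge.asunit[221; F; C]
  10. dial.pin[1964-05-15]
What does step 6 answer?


-- asunit(v='5620', u_from='kg', u_to='lb') == 562000000000/45359237
-- asunit(v='7740', u_from='B', u_to='kB') == 387/50
-- gapto(d='2263-07-21') == -317
-- asunit(v='-2863', u_from='g', u_to='oz') == -654400000/6479891
-- stepdays(n='-57') == 2264-04-06
-- mhop(n='26') == 2266-06-06
-- mhop(n='-36') == 2263-06-06
-- pin(d='2182-06-19') == 2182-06-19
-- asunit(v='221', u_from='F', u_to='C') == 105
-- pin(d='1964-05-15') == 1964-05-15

Answer: 2266-06-06


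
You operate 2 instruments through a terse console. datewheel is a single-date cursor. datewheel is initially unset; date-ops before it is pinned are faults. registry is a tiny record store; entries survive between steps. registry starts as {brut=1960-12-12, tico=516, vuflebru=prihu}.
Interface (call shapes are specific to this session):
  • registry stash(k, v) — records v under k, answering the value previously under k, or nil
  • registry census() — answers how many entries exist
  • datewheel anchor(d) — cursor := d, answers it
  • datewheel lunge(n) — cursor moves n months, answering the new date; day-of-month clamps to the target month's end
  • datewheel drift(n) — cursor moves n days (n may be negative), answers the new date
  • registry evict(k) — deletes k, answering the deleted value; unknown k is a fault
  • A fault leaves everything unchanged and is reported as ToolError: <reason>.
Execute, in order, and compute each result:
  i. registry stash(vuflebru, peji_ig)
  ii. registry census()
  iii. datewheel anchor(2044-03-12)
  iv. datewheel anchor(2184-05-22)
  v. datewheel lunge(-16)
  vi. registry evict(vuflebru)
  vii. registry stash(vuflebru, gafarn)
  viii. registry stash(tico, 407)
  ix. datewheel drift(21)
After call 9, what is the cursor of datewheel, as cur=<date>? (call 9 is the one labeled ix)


Answer: cur=2183-02-12

Derivation:
-- registry stash(k=vuflebru, v=peji_ig) -> prihu
-- registry census() -> 3
-- datewheel anchor(d=2044-03-12) -> 2044-03-12
-- datewheel anchor(d=2184-05-22) -> 2184-05-22
-- datewheel lunge(n=-16) -> 2183-01-22
-- registry evict(k=vuflebru) -> peji_ig
-- registry stash(k=vuflebru, v=gafarn) -> nil
-- registry stash(k=tico, v=407) -> 516
-- datewheel drift(n=21) -> 2183-02-12


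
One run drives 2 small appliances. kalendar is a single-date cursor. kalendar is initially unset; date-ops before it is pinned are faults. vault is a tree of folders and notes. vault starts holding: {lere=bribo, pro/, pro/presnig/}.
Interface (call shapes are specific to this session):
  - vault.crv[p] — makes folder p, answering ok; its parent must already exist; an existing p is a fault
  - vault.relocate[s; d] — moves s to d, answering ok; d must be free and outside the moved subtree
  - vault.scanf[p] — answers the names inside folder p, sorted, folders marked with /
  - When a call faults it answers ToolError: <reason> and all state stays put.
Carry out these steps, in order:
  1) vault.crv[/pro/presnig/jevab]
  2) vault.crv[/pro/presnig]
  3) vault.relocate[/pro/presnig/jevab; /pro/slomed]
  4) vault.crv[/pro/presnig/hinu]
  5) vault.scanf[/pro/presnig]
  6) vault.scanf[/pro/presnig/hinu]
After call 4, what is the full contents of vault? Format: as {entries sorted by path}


~$ vault.crv p='/pro/presnig/jevab'
:: ok
~$ vault.crv p='/pro/presnig'
:: ToolError: exists
~$ vault.relocate s='/pro/presnig/jevab' d='/pro/slomed'
:: ok
~$ vault.crv p='/pro/presnig/hinu'
:: ok
~$ vault.scanf p='/pro/presnig'
:: [hinu/]
~$ vault.scanf p='/pro/presnig/hinu'
:: []

Answer: {lere=bribo, pro/, pro/presnig/, pro/presnig/hinu/, pro/slomed/}


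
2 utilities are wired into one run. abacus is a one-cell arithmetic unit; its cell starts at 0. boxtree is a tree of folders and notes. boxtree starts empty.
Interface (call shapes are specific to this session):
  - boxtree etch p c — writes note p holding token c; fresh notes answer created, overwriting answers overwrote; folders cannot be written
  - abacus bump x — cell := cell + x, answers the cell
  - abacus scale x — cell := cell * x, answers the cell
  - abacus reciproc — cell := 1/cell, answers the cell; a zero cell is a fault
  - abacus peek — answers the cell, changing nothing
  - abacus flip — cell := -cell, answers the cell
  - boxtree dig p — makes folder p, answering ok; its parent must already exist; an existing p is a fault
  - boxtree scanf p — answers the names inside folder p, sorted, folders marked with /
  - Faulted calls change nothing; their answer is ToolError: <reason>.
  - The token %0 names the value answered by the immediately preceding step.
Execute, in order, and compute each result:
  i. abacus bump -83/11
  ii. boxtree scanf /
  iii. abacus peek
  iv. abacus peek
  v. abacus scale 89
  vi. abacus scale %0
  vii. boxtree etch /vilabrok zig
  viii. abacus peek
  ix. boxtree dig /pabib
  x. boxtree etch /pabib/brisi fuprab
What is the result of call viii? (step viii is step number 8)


Do: abacus bump[x: -83/11]
See: -83/11
Do: boxtree scanf[p: /]
See: []
Do: abacus peek[]
See: -83/11
Do: abacus peek[]
See: -83/11
Do: abacus scale[x: 89]
See: -7387/11
Do: abacus scale[x: %0]
See: 54567769/121
Do: boxtree etch[p: /vilabrok; c: zig]
See: created
Do: abacus peek[]
See: 54567769/121
Do: boxtree dig[p: /pabib]
See: ok
Do: boxtree etch[p: /pabib/brisi; c: fuprab]
See: created

Answer: 54567769/121


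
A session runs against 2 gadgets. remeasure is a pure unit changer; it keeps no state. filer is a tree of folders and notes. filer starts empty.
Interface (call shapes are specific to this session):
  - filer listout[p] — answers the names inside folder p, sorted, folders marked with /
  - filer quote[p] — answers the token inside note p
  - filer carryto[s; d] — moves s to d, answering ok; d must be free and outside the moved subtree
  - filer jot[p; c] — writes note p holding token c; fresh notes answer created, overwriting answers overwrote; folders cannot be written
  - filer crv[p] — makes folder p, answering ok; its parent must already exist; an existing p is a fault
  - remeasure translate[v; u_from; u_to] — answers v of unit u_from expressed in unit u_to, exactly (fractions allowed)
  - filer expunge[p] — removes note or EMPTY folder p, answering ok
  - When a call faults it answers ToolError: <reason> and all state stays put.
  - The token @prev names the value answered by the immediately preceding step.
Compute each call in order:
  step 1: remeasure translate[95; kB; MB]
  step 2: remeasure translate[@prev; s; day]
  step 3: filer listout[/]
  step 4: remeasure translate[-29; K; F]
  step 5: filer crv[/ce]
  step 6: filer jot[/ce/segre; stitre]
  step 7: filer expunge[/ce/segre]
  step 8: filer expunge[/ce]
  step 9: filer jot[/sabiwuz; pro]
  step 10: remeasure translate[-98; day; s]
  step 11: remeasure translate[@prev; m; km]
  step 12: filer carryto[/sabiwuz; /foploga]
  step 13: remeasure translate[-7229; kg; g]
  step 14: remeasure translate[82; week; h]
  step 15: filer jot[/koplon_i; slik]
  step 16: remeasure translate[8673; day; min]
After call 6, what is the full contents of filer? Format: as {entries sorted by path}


==> remeasure translate(v→95, u_from→kB, u_to→MB)
<== 19/200
==> remeasure translate(v→@prev, u_from→s, u_to→day)
<== 19/17280000
==> filer listout(p→/)
<== []
==> remeasure translate(v→-29, u_from→K, u_to→F)
<== -51187/100
==> filer crv(p→/ce)
<== ok
==> filer jot(p→/ce/segre, c→stitre)
<== created
==> filer expunge(p→/ce/segre)
<== ok
==> filer expunge(p→/ce)
<== ok
==> filer jot(p→/sabiwuz, c→pro)
<== created
==> remeasure translate(v→-98, u_from→day, u_to→s)
<== -8467200
==> remeasure translate(v→@prev, u_from→m, u_to→km)
<== -42336/5
==> filer carryto(s→/sabiwuz, d→/foploga)
<== ok
==> remeasure translate(v→-7229, u_from→kg, u_to→g)
<== -7229000
==> remeasure translate(v→82, u_from→week, u_to→h)
<== 13776
==> filer jot(p→/koplon_i, c→slik)
<== created
==> remeasure translate(v→8673, u_from→day, u_to→min)
<== 12489120

Answer: {ce/, ce/segre=stitre}


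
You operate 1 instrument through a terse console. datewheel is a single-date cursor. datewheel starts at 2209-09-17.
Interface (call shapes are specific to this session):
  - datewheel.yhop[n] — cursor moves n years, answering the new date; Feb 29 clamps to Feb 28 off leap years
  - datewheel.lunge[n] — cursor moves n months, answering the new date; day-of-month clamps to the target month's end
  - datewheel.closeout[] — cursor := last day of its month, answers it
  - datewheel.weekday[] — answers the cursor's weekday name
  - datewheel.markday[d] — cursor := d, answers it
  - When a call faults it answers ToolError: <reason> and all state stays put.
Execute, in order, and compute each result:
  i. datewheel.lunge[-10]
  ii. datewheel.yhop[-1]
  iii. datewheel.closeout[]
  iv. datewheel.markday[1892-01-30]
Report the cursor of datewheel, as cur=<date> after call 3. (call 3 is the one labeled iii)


Answer: cur=2207-11-30

Derivation:
·→ datewheel.lunge(n='-10')
·← 2208-11-17
·→ datewheel.yhop(n='-1')
·← 2207-11-17
·→ datewheel.closeout()
·← 2207-11-30
·→ datewheel.markday(d='1892-01-30')
·← 1892-01-30


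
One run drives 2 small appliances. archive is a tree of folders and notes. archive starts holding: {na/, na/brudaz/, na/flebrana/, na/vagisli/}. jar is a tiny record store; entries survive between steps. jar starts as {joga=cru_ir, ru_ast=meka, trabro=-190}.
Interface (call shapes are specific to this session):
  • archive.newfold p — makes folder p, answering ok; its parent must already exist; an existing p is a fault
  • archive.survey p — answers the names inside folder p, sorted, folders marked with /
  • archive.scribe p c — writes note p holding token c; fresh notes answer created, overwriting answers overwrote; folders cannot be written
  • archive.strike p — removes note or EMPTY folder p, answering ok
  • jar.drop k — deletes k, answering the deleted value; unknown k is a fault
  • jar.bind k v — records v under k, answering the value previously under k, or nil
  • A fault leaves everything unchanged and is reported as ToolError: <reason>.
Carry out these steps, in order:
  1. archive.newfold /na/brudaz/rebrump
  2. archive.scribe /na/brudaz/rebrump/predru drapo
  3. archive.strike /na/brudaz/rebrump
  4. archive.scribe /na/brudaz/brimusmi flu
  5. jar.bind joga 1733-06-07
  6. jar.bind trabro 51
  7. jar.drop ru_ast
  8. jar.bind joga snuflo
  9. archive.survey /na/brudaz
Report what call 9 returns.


CALL newfold[p→/na/brudaz/rebrump]
RET  ok
CALL scribe[p→/na/brudaz/rebrump/predru; c→drapo]
RET  created
CALL strike[p→/na/brudaz/rebrump]
RET  ToolError: not empty
CALL scribe[p→/na/brudaz/brimusmi; c→flu]
RET  created
CALL bind[k→joga; v→1733-06-07]
RET  cru_ir
CALL bind[k→trabro; v→51]
RET  -190
CALL drop[k→ru_ast]
RET  meka
CALL bind[k→joga; v→snuflo]
RET  1733-06-07
CALL survey[p→/na/brudaz]
RET  [brimusmi, rebrump/]

Answer: [brimusmi, rebrump/]


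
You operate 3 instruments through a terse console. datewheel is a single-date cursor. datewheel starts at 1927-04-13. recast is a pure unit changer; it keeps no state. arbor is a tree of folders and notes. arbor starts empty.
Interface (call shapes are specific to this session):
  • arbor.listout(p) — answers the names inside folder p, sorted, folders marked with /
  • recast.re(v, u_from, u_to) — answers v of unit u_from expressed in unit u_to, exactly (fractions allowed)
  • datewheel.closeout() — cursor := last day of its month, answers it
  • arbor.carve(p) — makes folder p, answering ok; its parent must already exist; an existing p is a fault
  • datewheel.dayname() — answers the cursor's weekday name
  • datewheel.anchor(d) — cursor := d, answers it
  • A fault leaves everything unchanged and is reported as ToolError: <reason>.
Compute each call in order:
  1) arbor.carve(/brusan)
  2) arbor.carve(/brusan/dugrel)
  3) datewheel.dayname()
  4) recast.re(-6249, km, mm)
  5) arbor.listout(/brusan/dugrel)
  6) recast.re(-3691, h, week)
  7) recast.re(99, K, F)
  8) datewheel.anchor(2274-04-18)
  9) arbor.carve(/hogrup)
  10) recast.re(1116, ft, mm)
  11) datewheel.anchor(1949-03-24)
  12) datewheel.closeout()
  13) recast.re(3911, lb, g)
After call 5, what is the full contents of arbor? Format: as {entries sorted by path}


$ arbor.carve p=/brusan
[out] ok
$ arbor.carve p=/brusan/dugrel
[out] ok
$ datewheel.dayname
[out] Wednesday
$ recast.re v=-6249 u_from=km u_to=mm
[out] -6249000000
$ arbor.listout p=/brusan/dugrel
[out] []
$ recast.re v=-3691 u_from=h u_to=week
[out] -3691/168
$ recast.re v=99 u_from=K u_to=F
[out] -28147/100
$ datewheel.anchor d=2274-04-18
[out] 2274-04-18
$ arbor.carve p=/hogrup
[out] ok
$ recast.re v=1116 u_from=ft u_to=mm
[out] 1700784/5
$ datewheel.anchor d=1949-03-24
[out] 1949-03-24
$ datewheel.closeout
[out] 1949-03-31
$ recast.re v=3911 u_from=lb u_to=g
[out] 177399975907/100000

Answer: {brusan/, brusan/dugrel/}


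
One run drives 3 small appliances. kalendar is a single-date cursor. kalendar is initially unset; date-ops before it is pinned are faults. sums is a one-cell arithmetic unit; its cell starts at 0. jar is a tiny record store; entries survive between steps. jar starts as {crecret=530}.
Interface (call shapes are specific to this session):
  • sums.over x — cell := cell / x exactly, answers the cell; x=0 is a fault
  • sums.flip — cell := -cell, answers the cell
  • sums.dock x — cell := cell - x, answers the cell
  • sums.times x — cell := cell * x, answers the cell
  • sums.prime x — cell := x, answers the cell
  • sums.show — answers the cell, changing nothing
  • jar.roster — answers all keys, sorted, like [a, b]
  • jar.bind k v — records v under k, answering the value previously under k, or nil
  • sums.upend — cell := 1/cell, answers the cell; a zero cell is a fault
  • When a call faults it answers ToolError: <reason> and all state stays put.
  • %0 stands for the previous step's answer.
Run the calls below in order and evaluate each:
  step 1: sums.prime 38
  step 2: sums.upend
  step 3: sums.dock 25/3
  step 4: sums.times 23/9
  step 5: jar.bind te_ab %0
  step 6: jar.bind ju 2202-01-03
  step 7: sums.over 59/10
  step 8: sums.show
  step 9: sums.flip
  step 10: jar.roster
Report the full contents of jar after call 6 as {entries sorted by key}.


Now I run prime with x='38', yielding 38.
I try upend, and observe 1/38.
Using dock with x='25/3', and see -947/114.
Invoking times with x='23/9', and get -21781/1026.
Invoking bind with k='te_ab', v='%0', — result: nil.
Calling bind with k='ju', v='2202-01-03', giving nil.
Calling over with x='59/10', — result: -108905/30267.
Next I call show(): -108905/30267.
Next I call flip(), → 108905/30267.
Invoking roster, and observe [crecret, ju, te_ab].

Answer: {crecret=530, ju=2202-01-03, te_ab=-21781/1026}
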